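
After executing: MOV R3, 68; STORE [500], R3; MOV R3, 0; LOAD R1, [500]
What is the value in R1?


Register and memory trace:
  MOV R3, 68  → R3 = 68
  STORE [500], R3  → mem[500] = 68
  MOV R3, 0  → R3 = 0
  LOAD R1, [500]  → R1 = mem[500] = 68
Final: R1 = 68

68


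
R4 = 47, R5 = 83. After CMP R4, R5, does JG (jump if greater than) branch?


Trace:
  R4 = 47, R5 = 83
  CMP R4, R5  → compares 47 vs 83
  JG checks: is 47 greater than 83?
  47 < 83, so condition is false
Branch taken: No

No


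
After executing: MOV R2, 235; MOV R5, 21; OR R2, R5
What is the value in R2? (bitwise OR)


Register state trace:
  MOV R2, 235  → R2 = 235 (0b11101011)
  MOV R5, 21  → R5 = 21 (0b00010101)
  OR R2, R5   → R2 = 235 OR 21 = 255 (0b11111111)
Final: R2 = 255

255


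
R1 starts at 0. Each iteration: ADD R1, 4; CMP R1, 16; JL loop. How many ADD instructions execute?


Loop trace (R1 starts at 0, target 16, step 4):
  ADD #1: R1 = 0 + 4 = 4  → 4 < 16, loop
  ADD #2: R1 = 4 + 4 = 8  → 8 < 16, loop
  ADD #3: R1 = 8 + 4 = 12  → 12 < 16, loop
  ADD #4: R1 = 12 + 4 = 16  → 16 >= 16, exit
Total ADD instructions: 4

4


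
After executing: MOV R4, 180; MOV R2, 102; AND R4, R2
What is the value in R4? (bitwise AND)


Register state trace:
  MOV R4, 180  → R4 = 180 (0b10110100)
  MOV R2, 102  → R2 = 102 (0b01100110)
  AND R4, R2  → R4 = 180 AND 102 = 36 (0b00100100)
Final: R4 = 36

36


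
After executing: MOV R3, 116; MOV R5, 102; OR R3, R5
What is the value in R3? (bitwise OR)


Register state trace:
  MOV R3, 116  → R3 = 116 (0b01110100)
  MOV R5, 102  → R5 = 102 (0b01100110)
  OR R3, R5   → R3 = 116 OR 102 = 118 (0b01110110)
Final: R3 = 118

118


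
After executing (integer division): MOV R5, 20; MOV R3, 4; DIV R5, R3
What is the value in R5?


Register state trace:
  MOV R5, 20  → R5 = 20
  MOV R3, 4  → R3 = 4
  DIV R5, R3  → R5 = 20 // 4 = 5
Final: R5 = 5

5


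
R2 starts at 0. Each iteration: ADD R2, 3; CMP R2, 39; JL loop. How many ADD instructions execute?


Loop trace (R2 starts at 0, target 39, step 3):
  ADD #1: R2 = 0 + 3 = 3  → 3 < 39, loop
  ADD #2: R2 = 3 + 3 = 6  → 6 < 39, loop
  ADD #3: R2 = 6 + 3 = 9  → 9 < 39, loop
  ADD #4: R2 = 9 + 3 = 12  → 12 < 39, loop
  ADD #5: R2 = 12 + 3 = 15  → 15 < 39, loop
  ADD #6: R2 = 15 + 3 = 18  → 18 < 39, loop
  ADD #7: R2 = 18 + 3 = 21  → 21 < 39, loop
  ADD #8: R2 = 21 + 3 = 24  → 24 < 39, loop
  ADD #9: R2 = 24 + 3 = 27  → 27 < 39, loop
  ADD #10: R2 = 27 + 3 = 30  → 30 < 39, loop
  ADD #11: R2 = 30 + 3 = 33  → 33 < 39, loop
  ADD #12: R2 = 33 + 3 = 36  → 36 < 39, loop
  ADD #13: R2 = 36 + 3 = 39  → 39 >= 39, exit
Total ADD instructions: 13

13


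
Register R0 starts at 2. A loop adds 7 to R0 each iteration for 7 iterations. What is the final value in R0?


Starting value: R0 = 2
  Iter 1: R0 = 2 + 7 = 9
  Iter 2: R0 = 9 + 7 = 16
  Iter 3: R0 = 16 + 7 = 23
  Iter 4: R0 = 23 + 7 = 30
  Iter 5: R0 = 30 + 7 = 37
  Iter 6: R0 = 37 + 7 = 44
  Iter 7: R0 = 44 + 7 = 51
Final: R0 = 51

51


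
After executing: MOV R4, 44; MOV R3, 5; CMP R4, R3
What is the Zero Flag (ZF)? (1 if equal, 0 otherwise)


Register state trace:
  MOV R4, 44  → R4 = 44
  MOV R3, 5  → R3 = 5
  CMP R4, R3  → computes 44 - 5 = 39
  Result is nonzero, so values are not equal
ZF = 0

0


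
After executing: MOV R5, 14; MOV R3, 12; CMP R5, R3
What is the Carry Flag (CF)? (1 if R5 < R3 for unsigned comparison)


Register state trace:
  MOV R5, 14  → R5 = 14
  MOV R3, 12  → R3 = 12
  CMP R5, R3  → unsigned 14 - 12: no borrow
  14 >= 12, so CF = 0
CF = 0

0


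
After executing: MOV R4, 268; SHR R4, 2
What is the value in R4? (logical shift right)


Register state trace:
  MOV R4, 268  → R4 = 268
  SHR R4, 2  → R4 = 268 >> 2 = 268 // 2^2 = 67
Final: R4 = 67

67


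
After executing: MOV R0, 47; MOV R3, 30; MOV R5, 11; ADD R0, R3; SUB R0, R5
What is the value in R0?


Register state trace:
  MOV R0, 47  → R0 = 47
  MOV R3, 30  → R3 = 30
  MOV R5, 11  → R5 = 11
  ADD R0, R3  → R0 = 47 + 30 = 77
  SUB R0, R5  → R0 = 77 - 11 = 66
Final: R0 = 66

66


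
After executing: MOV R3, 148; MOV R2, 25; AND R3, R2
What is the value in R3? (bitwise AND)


Register state trace:
  MOV R3, 148  → R3 = 148 (0b10010100)
  MOV R2, 25  → R2 = 25 (0b00011001)
  AND R3, R2  → R3 = 148 AND 25 = 16 (0b00010000)
Final: R3 = 16

16


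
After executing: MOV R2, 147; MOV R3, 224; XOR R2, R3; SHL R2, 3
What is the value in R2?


Register state trace:
  MOV R2, 147  → R2 = 147 (0b10010011)
  MOV R3, 224  → R3 = 224 (0b11100000)
  XOR R2, R3  → R2 = 147 XOR 224 = 115 (0b01110011)
  SHL R2, 3  → R2 = 115 << 3 = 920
Final: R2 = 920

920


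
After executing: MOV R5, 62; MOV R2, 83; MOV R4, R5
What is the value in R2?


Register state trace:
  MOV R5, 62  → R5 = 62
  MOV R2, 83  → R2 = 83
  MOV R4, R5  → R4 = 62
Final: R2 = 83

83


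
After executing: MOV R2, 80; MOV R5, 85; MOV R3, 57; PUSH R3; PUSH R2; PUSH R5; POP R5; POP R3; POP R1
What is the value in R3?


Stack trace (top is rightmost):
  MOV R2, 80  → R2 = 80
  MOV R5, 85  → R5 = 85
  MOV R3, 57  → R3 = 57
  PUSH R3  → stack: [57]
  PUSH R2  → stack: [57, 80]
  PUSH R5  → stack: [57, 80, 85]
  POP R5  → R5 = 85, stack: [57, 80]
  POP R3  → R3 = 80, stack: [57]
  POP R1  → R1 = 57, stack: []
Final: R3 = 80

80


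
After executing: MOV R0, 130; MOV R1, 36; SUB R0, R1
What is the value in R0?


Register state trace:
  MOV R0, 130  → R0 = 130
  MOV R1, 36  → R1 = 36
  SUB R0, R1  → R0 = 130 - 36 = 94
Final: R0 = 94

94


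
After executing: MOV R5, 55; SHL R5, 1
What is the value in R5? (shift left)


Register state trace:
  MOV R5, 55  → R5 = 55
  SHL R5, 1  → R5 = 55 << 1 = 55 * 2^1 = 110
Final: R5 = 110

110


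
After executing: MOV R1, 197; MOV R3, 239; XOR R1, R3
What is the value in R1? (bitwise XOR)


Register state trace:
  MOV R1, 197  → R1 = 197 (0b11000101)
  MOV R3, 239  → R3 = 239 (0b11101111)
  XOR R1, R3  → R1 = 197 XOR 239 = 42 (0b00101010)
Final: R1 = 42

42


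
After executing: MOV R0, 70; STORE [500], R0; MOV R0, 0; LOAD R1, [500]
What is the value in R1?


Register and memory trace:
  MOV R0, 70  → R0 = 70
  STORE [500], R0  → mem[500] = 70
  MOV R0, 0  → R0 = 0
  LOAD R1, [500]  → R1 = mem[500] = 70
Final: R1 = 70

70


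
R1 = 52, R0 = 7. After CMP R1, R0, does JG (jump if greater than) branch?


Trace:
  R1 = 52, R0 = 7
  CMP R1, R0  → compares 52 vs 7
  JG checks: is 52 greater than 7?
  52 > 7, so condition is true
Branch taken: Yes

Yes


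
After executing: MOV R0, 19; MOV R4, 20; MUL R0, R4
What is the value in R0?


Register state trace:
  MOV R0, 19  → R0 = 19
  MOV R4, 20  → R4 = 20
  MUL R0, R4  → R0 = 19 * 20 = 380
Final: R0 = 380

380


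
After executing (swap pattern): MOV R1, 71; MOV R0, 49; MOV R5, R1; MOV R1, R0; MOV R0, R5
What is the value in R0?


Register state trace (swap pattern):
  MOV R1, 71  → R1 = 71
  MOV R0, 49  → R0 = 49
  MOV R5, R1  → R5 = 71  (save R1)
  MOV R1, R0  → R1 = 49  (R1 gets R0's value)
  MOV R0, R5  → R0 = 71  (R0 gets saved value)
Final: R0 = 71

71


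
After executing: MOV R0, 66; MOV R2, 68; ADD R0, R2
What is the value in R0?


Register state trace:
  MOV R0, 66  → R0 = 66
  MOV R2, 68  → R2 = 68
  ADD R0, R2  → R0 = 66 + 68 = 134
Final: R0 = 134

134


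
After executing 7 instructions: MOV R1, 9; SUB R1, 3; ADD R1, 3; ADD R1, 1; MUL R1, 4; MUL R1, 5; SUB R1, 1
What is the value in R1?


Register state trace:
  MOV R1, 9  → R1 = 9
  SUB R1, 3  → R1 = 9 - 3 = 6
  ADD R1, 3  → R1 = 6 + 3 = 9
  ADD R1, 1  → R1 = 9 + 1 = 10
  MUL R1, 4  → R1 = 10 * 4 = 40
  MUL R1, 5  → R1 = 40 * 5 = 200
  SUB R1, 1  → R1 = 200 - 1 = 199
Final: R1 = 199

199


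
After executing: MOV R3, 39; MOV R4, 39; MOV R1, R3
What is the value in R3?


Register state trace:
  MOV R3, 39  → R3 = 39
  MOV R4, 39  → R4 = 39
  MOV R1, R3  → R1 = 39
Final: R3 = 39

39


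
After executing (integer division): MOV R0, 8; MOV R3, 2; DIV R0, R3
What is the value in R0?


Register state trace:
  MOV R0, 8  → R0 = 8
  MOV R3, 2  → R3 = 2
  DIV R0, R3  → R0 = 8 // 2 = 4
Final: R0 = 4

4


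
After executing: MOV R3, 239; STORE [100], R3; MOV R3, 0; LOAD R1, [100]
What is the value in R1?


Register and memory trace:
  MOV R3, 239  → R3 = 239
  STORE [100], R3  → mem[100] = 239
  MOV R3, 0  → R3 = 0
  LOAD R1, [100]  → R1 = mem[100] = 239
Final: R1 = 239

239


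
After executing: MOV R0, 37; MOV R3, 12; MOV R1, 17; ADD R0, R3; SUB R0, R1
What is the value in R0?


Register state trace:
  MOV R0, 37  → R0 = 37
  MOV R3, 12  → R3 = 12
  MOV R1, 17  → R1 = 17
  ADD R0, R3  → R0 = 37 + 12 = 49
  SUB R0, R1  → R0 = 49 - 17 = 32
Final: R0 = 32

32


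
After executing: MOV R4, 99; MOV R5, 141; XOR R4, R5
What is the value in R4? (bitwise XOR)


Register state trace:
  MOV R4, 99  → R4 = 99 (0b01100011)
  MOV R5, 141  → R5 = 141 (0b10001101)
  XOR R4, R5  → R4 = 99 XOR 141 = 238 (0b11101110)
Final: R4 = 238

238


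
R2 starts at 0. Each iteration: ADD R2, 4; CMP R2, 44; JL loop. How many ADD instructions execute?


Loop trace (R2 starts at 0, target 44, step 4):
  ADD #1: R2 = 0 + 4 = 4  → 4 < 44, loop
  ADD #2: R2 = 4 + 4 = 8  → 8 < 44, loop
  ADD #3: R2 = 8 + 4 = 12  → 12 < 44, loop
  ADD #4: R2 = 12 + 4 = 16  → 16 < 44, loop
  ADD #5: R2 = 16 + 4 = 20  → 20 < 44, loop
  ADD #6: R2 = 20 + 4 = 24  → 24 < 44, loop
  ADD #7: R2 = 24 + 4 = 28  → 28 < 44, loop
  ADD #8: R2 = 28 + 4 = 32  → 32 < 44, loop
  ADD #9: R2 = 32 + 4 = 36  → 36 < 44, loop
  ADD #10: R2 = 36 + 4 = 40  → 40 < 44, loop
  ADD #11: R2 = 40 + 4 = 44  → 44 >= 44, exit
Total ADD instructions: 11

11


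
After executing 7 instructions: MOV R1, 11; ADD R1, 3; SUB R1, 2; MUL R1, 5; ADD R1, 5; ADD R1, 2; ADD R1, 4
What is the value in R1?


Register state trace:
  MOV R1, 11  → R1 = 11
  ADD R1, 3  → R1 = 11 + 3 = 14
  SUB R1, 2  → R1 = 14 - 2 = 12
  MUL R1, 5  → R1 = 12 * 5 = 60
  ADD R1, 5  → R1 = 60 + 5 = 65
  ADD R1, 2  → R1 = 65 + 2 = 67
  ADD R1, 4  → R1 = 67 + 4 = 71
Final: R1 = 71

71


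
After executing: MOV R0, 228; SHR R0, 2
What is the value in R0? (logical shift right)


Register state trace:
  MOV R0, 228  → R0 = 228
  SHR R0, 2  → R0 = 228 >> 2 = 228 // 2^2 = 57
Final: R0 = 57

57


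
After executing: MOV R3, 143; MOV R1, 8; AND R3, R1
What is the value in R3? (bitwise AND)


Register state trace:
  MOV R3, 143  → R3 = 143 (0b10001111)
  MOV R1, 8  → R1 = 8 (0b00001000)
  AND R3, R1  → R3 = 143 AND 8 = 8 (0b00001000)
Final: R3 = 8

8


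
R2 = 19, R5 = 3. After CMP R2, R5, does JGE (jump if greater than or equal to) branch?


Trace:
  R2 = 19, R5 = 3
  CMP R2, R5  → compares 19 vs 3
  JGE checks: is 19 greater than or equal to 3?
  19 > 3, so condition is true
Branch taken: Yes

Yes


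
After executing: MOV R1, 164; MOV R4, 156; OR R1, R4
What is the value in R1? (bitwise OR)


Register state trace:
  MOV R1, 164  → R1 = 164 (0b10100100)
  MOV R4, 156  → R4 = 156 (0b10011100)
  OR R1, R4   → R1 = 164 OR 156 = 188 (0b10111100)
Final: R1 = 188

188


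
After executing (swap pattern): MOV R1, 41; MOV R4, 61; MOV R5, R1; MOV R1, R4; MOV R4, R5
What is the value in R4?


Register state trace (swap pattern):
  MOV R1, 41  → R1 = 41
  MOV R4, 61  → R4 = 61
  MOV R5, R1  → R5 = 41  (save R1)
  MOV R1, R4  → R1 = 61  (R1 gets R4's value)
  MOV R4, R5  → R4 = 41  (R4 gets saved value)
Final: R4 = 41

41


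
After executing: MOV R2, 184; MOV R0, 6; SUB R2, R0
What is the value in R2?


Register state trace:
  MOV R2, 184  → R2 = 184
  MOV R0, 6  → R0 = 6
  SUB R2, R0  → R2 = 184 - 6 = 178
Final: R2 = 178

178


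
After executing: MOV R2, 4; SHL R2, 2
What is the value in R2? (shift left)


Register state trace:
  MOV R2, 4  → R2 = 4
  SHL R2, 2  → R2 = 4 << 2 = 4 * 2^2 = 16
Final: R2 = 16

16


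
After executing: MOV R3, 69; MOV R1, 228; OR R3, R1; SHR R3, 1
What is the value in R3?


Register state trace:
  MOV R3, 69  → R3 = 69 (0b01000101)
  MOV R1, 228  → R1 = 228 (0b11100100)
  OR R3, R1  → R3 = 69 OR 228 = 229 (0b11100101)
  SHR R3, 1  → R3 = 229 >> 1 = 114
Final: R3 = 114

114


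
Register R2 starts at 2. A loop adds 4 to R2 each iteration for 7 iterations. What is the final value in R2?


Starting value: R2 = 2
  Iter 1: R2 = 2 + 4 = 6
  Iter 2: R2 = 6 + 4 = 10
  Iter 3: R2 = 10 + 4 = 14
  Iter 4: R2 = 14 + 4 = 18
  Iter 5: R2 = 18 + 4 = 22
  Iter 6: R2 = 22 + 4 = 26
  Iter 7: R2 = 26 + 4 = 30
Final: R2 = 30

30


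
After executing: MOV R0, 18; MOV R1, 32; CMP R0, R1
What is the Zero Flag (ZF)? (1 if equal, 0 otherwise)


Register state trace:
  MOV R0, 18  → R0 = 18
  MOV R1, 32  → R1 = 32
  CMP R0, R1  → computes 18 - 32 = -14
  Result is nonzero, so values are not equal
ZF = 0

0


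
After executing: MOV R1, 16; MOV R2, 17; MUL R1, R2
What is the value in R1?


Register state trace:
  MOV R1, 16  → R1 = 16
  MOV R2, 17  → R2 = 17
  MUL R1, R2  → R1 = 16 * 17 = 272
Final: R1 = 272

272


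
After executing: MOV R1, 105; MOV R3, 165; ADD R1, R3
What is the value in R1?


Register state trace:
  MOV R1, 105  → R1 = 105
  MOV R3, 165  → R3 = 165
  ADD R1, R3  → R1 = 105 + 165 = 270
Final: R1 = 270

270


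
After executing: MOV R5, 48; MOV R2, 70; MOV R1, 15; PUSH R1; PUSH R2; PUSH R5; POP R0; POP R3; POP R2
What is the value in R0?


Stack trace (top is rightmost):
  MOV R5, 48  → R5 = 48
  MOV R2, 70  → R2 = 70
  MOV R1, 15  → R1 = 15
  PUSH R1  → stack: [15]
  PUSH R2  → stack: [15, 70]
  PUSH R5  → stack: [15, 70, 48]
  POP R0  → R0 = 48, stack: [15, 70]
  POP R3  → R3 = 70, stack: [15]
  POP R2  → R2 = 15, stack: []
Final: R0 = 48

48


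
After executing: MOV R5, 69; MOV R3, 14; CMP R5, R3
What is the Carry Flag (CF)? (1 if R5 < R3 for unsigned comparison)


Register state trace:
  MOV R5, 69  → R5 = 69
  MOV R3, 14  → R3 = 14
  CMP R5, R3  → unsigned 69 - 14: no borrow
  69 >= 14, so CF = 0
CF = 0

0


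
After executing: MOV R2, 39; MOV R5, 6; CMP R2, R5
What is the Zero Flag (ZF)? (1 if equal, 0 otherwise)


Register state trace:
  MOV R2, 39  → R2 = 39
  MOV R5, 6  → R5 = 6
  CMP R2, R5  → computes 39 - 6 = 33
  Result is nonzero, so values are not equal
ZF = 0

0


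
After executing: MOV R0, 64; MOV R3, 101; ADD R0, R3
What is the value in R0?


Register state trace:
  MOV R0, 64  → R0 = 64
  MOV R3, 101  → R3 = 101
  ADD R0, R3  → R0 = 64 + 101 = 165
Final: R0 = 165

165


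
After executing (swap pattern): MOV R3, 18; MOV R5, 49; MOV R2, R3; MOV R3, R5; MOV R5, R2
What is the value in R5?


Register state trace (swap pattern):
  MOV R3, 18  → R3 = 18
  MOV R5, 49  → R5 = 49
  MOV R2, R3  → R2 = 18  (save R3)
  MOV R3, R5  → R3 = 49  (R3 gets R5's value)
  MOV R5, R2  → R5 = 18  (R5 gets saved value)
Final: R5 = 18

18


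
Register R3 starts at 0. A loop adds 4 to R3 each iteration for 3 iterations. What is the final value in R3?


Starting value: R3 = 0
  Iter 1: R3 = 0 + 4 = 4
  Iter 2: R3 = 4 + 4 = 8
  Iter 3: R3 = 8 + 4 = 12
Final: R3 = 12

12


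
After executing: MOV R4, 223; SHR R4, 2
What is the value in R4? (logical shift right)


Register state trace:
  MOV R4, 223  → R4 = 223
  SHR R4, 2  → R4 = 223 >> 2 = 223 // 2^2 = 55
Final: R4 = 55

55


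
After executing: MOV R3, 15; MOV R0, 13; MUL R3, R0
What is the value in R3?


Register state trace:
  MOV R3, 15  → R3 = 15
  MOV R0, 13  → R0 = 13
  MUL R3, R0  → R3 = 15 * 13 = 195
Final: R3 = 195

195


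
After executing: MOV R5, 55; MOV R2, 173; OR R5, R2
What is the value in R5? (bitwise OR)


Register state trace:
  MOV R5, 55  → R5 = 55 (0b00110111)
  MOV R2, 173  → R2 = 173 (0b10101101)
  OR R5, R2   → R5 = 55 OR 173 = 191 (0b10111111)
Final: R5 = 191

191


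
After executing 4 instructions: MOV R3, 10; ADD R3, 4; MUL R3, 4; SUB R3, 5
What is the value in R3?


Register state trace:
  MOV R3, 10  → R3 = 10
  ADD R3, 4  → R3 = 10 + 4 = 14
  MUL R3, 4  → R3 = 14 * 4 = 56
  SUB R3, 5  → R3 = 56 - 5 = 51
Final: R3 = 51

51


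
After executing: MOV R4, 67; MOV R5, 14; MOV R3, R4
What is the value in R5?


Register state trace:
  MOV R4, 67  → R4 = 67
  MOV R5, 14  → R5 = 14
  MOV R3, R4  → R3 = 67
Final: R5 = 14

14


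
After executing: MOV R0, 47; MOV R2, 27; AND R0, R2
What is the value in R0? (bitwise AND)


Register state trace:
  MOV R0, 47  → R0 = 47 (0b00101111)
  MOV R2, 27  → R2 = 27 (0b00011011)
  AND R0, R2  → R0 = 47 AND 27 = 11 (0b00001011)
Final: R0 = 11

11


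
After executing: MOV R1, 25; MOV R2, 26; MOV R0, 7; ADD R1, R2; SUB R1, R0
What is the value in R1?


Register state trace:
  MOV R1, 25  → R1 = 25
  MOV R2, 26  → R2 = 26
  MOV R0, 7  → R0 = 7
  ADD R1, R2  → R1 = 25 + 26 = 51
  SUB R1, R0  → R1 = 51 - 7 = 44
Final: R1 = 44

44


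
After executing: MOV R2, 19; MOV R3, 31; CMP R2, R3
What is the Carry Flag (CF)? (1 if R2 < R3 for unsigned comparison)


Register state trace:
  MOV R2, 19  → R2 = 19
  MOV R3, 31  → R3 = 31
  CMP R2, R3  → unsigned 19 - 31: borrow occurs
  19 < 31, so CF = 1
CF = 1

1


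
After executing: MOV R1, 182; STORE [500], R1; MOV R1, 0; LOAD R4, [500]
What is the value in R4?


Register and memory trace:
  MOV R1, 182  → R1 = 182
  STORE [500], R1  → mem[500] = 182
  MOV R1, 0  → R1 = 0
  LOAD R4, [500]  → R4 = mem[500] = 182
Final: R4 = 182

182


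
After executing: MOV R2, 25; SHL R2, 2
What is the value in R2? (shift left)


Register state trace:
  MOV R2, 25  → R2 = 25
  SHL R2, 2  → R2 = 25 << 2 = 25 * 2^2 = 100
Final: R2 = 100

100


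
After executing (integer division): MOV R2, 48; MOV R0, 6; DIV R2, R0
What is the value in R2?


Register state trace:
  MOV R2, 48  → R2 = 48
  MOV R0, 6  → R0 = 6
  DIV R2, R0  → R2 = 48 // 6 = 8
Final: R2 = 8

8


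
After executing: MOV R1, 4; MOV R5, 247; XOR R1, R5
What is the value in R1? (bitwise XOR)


Register state trace:
  MOV R1, 4  → R1 = 4 (0b00000100)
  MOV R5, 247  → R5 = 247 (0b11110111)
  XOR R1, R5  → R1 = 4 XOR 247 = 243 (0b11110011)
Final: R1 = 243

243


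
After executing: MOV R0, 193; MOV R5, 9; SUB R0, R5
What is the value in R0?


Register state trace:
  MOV R0, 193  → R0 = 193
  MOV R5, 9  → R5 = 9
  SUB R0, R5  → R0 = 193 - 9 = 184
Final: R0 = 184

184


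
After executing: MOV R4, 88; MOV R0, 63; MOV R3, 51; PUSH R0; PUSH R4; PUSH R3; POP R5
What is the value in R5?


Stack trace (top is rightmost):
  MOV R4, 88  → R4 = 88
  MOV R0, 63  → R0 = 63
  MOV R3, 51  → R3 = 51
  PUSH R0  → stack: [63]
  PUSH R4  → stack: [63, 88]
  PUSH R3  → stack: [63, 88, 51]
  POP R5  → R5 = 51, stack: [63, 88]
Final: R5 = 51

51


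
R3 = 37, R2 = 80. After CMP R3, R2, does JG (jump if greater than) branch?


Trace:
  R3 = 37, R2 = 80
  CMP R3, R2  → compares 37 vs 80
  JG checks: is 37 greater than 80?
  37 < 80, so condition is false
Branch taken: No

No


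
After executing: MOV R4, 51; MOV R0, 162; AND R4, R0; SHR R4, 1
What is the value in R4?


Register state trace:
  MOV R4, 51  → R4 = 51 (0b00110011)
  MOV R0, 162  → R0 = 162 (0b10100010)
  AND R4, R0  → R4 = 51 AND 162 = 34 (0b00100010)
  SHR R4, 1  → R4 = 34 >> 1 = 17
Final: R4 = 17

17


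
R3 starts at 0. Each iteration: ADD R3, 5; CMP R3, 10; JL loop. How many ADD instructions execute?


Loop trace (R3 starts at 0, target 10, step 5):
  ADD #1: R3 = 0 + 5 = 5  → 5 < 10, loop
  ADD #2: R3 = 5 + 5 = 10  → 10 >= 10, exit
Total ADD instructions: 2

2


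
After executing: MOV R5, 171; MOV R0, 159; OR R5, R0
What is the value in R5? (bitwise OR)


Register state trace:
  MOV R5, 171  → R5 = 171 (0b10101011)
  MOV R0, 159  → R0 = 159 (0b10011111)
  OR R5, R0   → R5 = 171 OR 159 = 191 (0b10111111)
Final: R5 = 191

191


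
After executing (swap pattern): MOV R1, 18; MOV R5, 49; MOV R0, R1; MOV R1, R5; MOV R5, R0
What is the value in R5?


Register state trace (swap pattern):
  MOV R1, 18  → R1 = 18
  MOV R5, 49  → R5 = 49
  MOV R0, R1  → R0 = 18  (save R1)
  MOV R1, R5  → R1 = 49  (R1 gets R5's value)
  MOV R5, R0  → R5 = 18  (R5 gets saved value)
Final: R5 = 18

18


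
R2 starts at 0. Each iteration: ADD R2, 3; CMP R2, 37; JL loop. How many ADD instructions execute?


Loop trace (R2 starts at 0, target 37, step 3):
  ADD #1: R2 = 0 + 3 = 3  → 3 < 37, loop
  ADD #2: R2 = 3 + 3 = 6  → 6 < 37, loop
  ADD #3: R2 = 6 + 3 = 9  → 9 < 37, loop
  ADD #4: R2 = 9 + 3 = 12  → 12 < 37, loop
  ADD #5: R2 = 12 + 3 = 15  → 15 < 37, loop
  ADD #6: R2 = 15 + 3 = 18  → 18 < 37, loop
  ADD #7: R2 = 18 + 3 = 21  → 21 < 37, loop
  ADD #8: R2 = 21 + 3 = 24  → 24 < 37, loop
  ADD #9: R2 = 24 + 3 = 27  → 27 < 37, loop
  ADD #10: R2 = 27 + 3 = 30  → 30 < 37, loop
  ADD #11: R2 = 30 + 3 = 33  → 33 < 37, loop
  ADD #12: R2 = 33 + 3 = 36  → 36 < 37, loop
  ADD #13: R2 = 36 + 3 = 39  → 39 >= 37, exit
Total ADD instructions: 13

13


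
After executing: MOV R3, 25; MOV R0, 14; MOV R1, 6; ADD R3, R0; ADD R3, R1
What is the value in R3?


Register state trace:
  MOV R3, 25  → R3 = 25
  MOV R0, 14  → R0 = 14
  MOV R1, 6  → R1 = 6
  ADD R3, R0  → R3 = 25 + 14 = 39
  ADD R3, R1  → R3 = 39 + 6 = 45
Final: R3 = 45

45


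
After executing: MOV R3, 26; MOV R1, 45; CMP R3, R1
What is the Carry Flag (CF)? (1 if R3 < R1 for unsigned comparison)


Register state trace:
  MOV R3, 26  → R3 = 26
  MOV R1, 45  → R1 = 45
  CMP R3, R1  → unsigned 26 - 45: borrow occurs
  26 < 45, so CF = 1
CF = 1

1


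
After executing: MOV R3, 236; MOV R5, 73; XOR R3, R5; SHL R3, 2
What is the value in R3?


Register state trace:
  MOV R3, 236  → R3 = 236 (0b11101100)
  MOV R5, 73  → R5 = 73 (0b01001001)
  XOR R3, R5  → R3 = 236 XOR 73 = 165 (0b10100101)
  SHL R3, 2  → R3 = 165 << 2 = 660
Final: R3 = 660

660


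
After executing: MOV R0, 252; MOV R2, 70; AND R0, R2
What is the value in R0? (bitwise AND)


Register state trace:
  MOV R0, 252  → R0 = 252 (0b11111100)
  MOV R2, 70  → R2 = 70 (0b01000110)
  AND R0, R2  → R0 = 252 AND 70 = 68 (0b01000100)
Final: R0 = 68

68


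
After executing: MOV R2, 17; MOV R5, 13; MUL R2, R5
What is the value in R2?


Register state trace:
  MOV R2, 17  → R2 = 17
  MOV R5, 13  → R5 = 13
  MUL R2, R5  → R2 = 17 * 13 = 221
Final: R2 = 221

221


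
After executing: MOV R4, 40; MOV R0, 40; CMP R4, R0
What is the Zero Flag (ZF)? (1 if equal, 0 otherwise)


Register state trace:
  MOV R4, 40  → R4 = 40
  MOV R0, 40  → R0 = 40
  CMP R4, R0  → computes 40 - 40 = 0
  Result is zero, so values are equal
ZF = 1

1


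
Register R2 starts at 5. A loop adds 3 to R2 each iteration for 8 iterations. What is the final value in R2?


Starting value: R2 = 5
  Iter 1: R2 = 5 + 3 = 8
  Iter 2: R2 = 8 + 3 = 11
  Iter 3: R2 = 11 + 3 = 14
  Iter 4: R2 = 14 + 3 = 17
  Iter 5: R2 = 17 + 3 = 20
  Iter 6: R2 = 20 + 3 = 23
  Iter 7: R2 = 23 + 3 = 26
  Iter 8: R2 = 26 + 3 = 29
Final: R2 = 29

29


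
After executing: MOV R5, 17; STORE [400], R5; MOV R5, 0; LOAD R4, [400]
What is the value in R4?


Register and memory trace:
  MOV R5, 17  → R5 = 17
  STORE [400], R5  → mem[400] = 17
  MOV R5, 0  → R5 = 0
  LOAD R4, [400]  → R4 = mem[400] = 17
Final: R4 = 17

17


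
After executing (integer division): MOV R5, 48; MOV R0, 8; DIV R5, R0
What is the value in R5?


Register state trace:
  MOV R5, 48  → R5 = 48
  MOV R0, 8  → R0 = 8
  DIV R5, R0  → R5 = 48 // 8 = 6
Final: R5 = 6

6


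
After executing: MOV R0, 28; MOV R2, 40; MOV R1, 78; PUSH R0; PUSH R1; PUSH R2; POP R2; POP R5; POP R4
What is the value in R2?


Stack trace (top is rightmost):
  MOV R0, 28  → R0 = 28
  MOV R2, 40  → R2 = 40
  MOV R1, 78  → R1 = 78
  PUSH R0  → stack: [28]
  PUSH R1  → stack: [28, 78]
  PUSH R2  → stack: [28, 78, 40]
  POP R2  → R2 = 40, stack: [28, 78]
  POP R5  → R5 = 78, stack: [28]
  POP R4  → R4 = 28, stack: []
Final: R2 = 40

40


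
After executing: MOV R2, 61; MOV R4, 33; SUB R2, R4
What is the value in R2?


Register state trace:
  MOV R2, 61  → R2 = 61
  MOV R4, 33  → R4 = 33
  SUB R2, R4  → R2 = 61 - 33 = 28
Final: R2 = 28

28


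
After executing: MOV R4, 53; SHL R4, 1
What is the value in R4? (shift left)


Register state trace:
  MOV R4, 53  → R4 = 53
  SHL R4, 1  → R4 = 53 << 1 = 53 * 2^1 = 106
Final: R4 = 106

106


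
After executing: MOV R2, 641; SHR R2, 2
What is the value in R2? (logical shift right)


Register state trace:
  MOV R2, 641  → R2 = 641
  SHR R2, 2  → R2 = 641 >> 2 = 641 // 2^2 = 160
Final: R2 = 160

160


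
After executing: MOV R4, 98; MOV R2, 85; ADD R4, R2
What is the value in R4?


Register state trace:
  MOV R4, 98  → R4 = 98
  MOV R2, 85  → R2 = 85
  ADD R4, R2  → R4 = 98 + 85 = 183
Final: R4 = 183

183


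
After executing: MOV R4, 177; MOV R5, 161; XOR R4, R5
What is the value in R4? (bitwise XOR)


Register state trace:
  MOV R4, 177  → R4 = 177 (0b10110001)
  MOV R5, 161  → R5 = 161 (0b10100001)
  XOR R4, R5  → R4 = 177 XOR 161 = 16 (0b00010000)
Final: R4 = 16

16


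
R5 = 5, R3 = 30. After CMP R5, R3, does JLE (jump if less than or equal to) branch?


Trace:
  R5 = 5, R3 = 30
  CMP R5, R3  → compares 5 vs 30
  JLE checks: is 5 less than or equal to 30?
  5 < 30, so condition is true
Branch taken: Yes

Yes


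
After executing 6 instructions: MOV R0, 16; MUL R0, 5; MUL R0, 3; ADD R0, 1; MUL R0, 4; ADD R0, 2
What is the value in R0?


Register state trace:
  MOV R0, 16  → R0 = 16
  MUL R0, 5  → R0 = 16 * 5 = 80
  MUL R0, 3  → R0 = 80 * 3 = 240
  ADD R0, 1  → R0 = 240 + 1 = 241
  MUL R0, 4  → R0 = 241 * 4 = 964
  ADD R0, 2  → R0 = 964 + 2 = 966
Final: R0 = 966

966


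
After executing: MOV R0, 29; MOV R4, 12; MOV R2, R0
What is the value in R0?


Register state trace:
  MOV R0, 29  → R0 = 29
  MOV R4, 12  → R4 = 12
  MOV R2, R0  → R2 = 29
Final: R0 = 29

29


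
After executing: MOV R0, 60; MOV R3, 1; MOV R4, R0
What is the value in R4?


Register state trace:
  MOV R0, 60  → R0 = 60
  MOV R3, 1  → R3 = 1
  MOV R4, R0  → R4 = 60
Final: R4 = 60

60


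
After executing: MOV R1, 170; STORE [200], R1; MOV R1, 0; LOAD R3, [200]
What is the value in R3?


Register and memory trace:
  MOV R1, 170  → R1 = 170
  STORE [200], R1  → mem[200] = 170
  MOV R1, 0  → R1 = 0
  LOAD R3, [200]  → R3 = mem[200] = 170
Final: R3 = 170

170


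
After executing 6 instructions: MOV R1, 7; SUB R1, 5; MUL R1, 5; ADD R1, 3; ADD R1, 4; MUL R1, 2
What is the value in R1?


Register state trace:
  MOV R1, 7  → R1 = 7
  SUB R1, 5  → R1 = 7 - 5 = 2
  MUL R1, 5  → R1 = 2 * 5 = 10
  ADD R1, 3  → R1 = 10 + 3 = 13
  ADD R1, 4  → R1 = 13 + 4 = 17
  MUL R1, 2  → R1 = 17 * 2 = 34
Final: R1 = 34

34


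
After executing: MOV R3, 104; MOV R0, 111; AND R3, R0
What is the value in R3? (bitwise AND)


Register state trace:
  MOV R3, 104  → R3 = 104 (0b01101000)
  MOV R0, 111  → R0 = 111 (0b01101111)
  AND R3, R0  → R3 = 104 AND 111 = 104 (0b01101000)
Final: R3 = 104

104


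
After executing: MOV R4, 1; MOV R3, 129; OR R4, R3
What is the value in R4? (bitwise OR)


Register state trace:
  MOV R4, 1  → R4 = 1 (0b00000001)
  MOV R3, 129  → R3 = 129 (0b10000001)
  OR R4, R3   → R4 = 1 OR 129 = 129 (0b10000001)
Final: R4 = 129

129


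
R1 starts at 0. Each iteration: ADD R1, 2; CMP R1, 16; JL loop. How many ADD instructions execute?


Loop trace (R1 starts at 0, target 16, step 2):
  ADD #1: R1 = 0 + 2 = 2  → 2 < 16, loop
  ADD #2: R1 = 2 + 2 = 4  → 4 < 16, loop
  ADD #3: R1 = 4 + 2 = 6  → 6 < 16, loop
  ADD #4: R1 = 6 + 2 = 8  → 8 < 16, loop
  ADD #5: R1 = 8 + 2 = 10  → 10 < 16, loop
  ADD #6: R1 = 10 + 2 = 12  → 12 < 16, loop
  ADD #7: R1 = 12 + 2 = 14  → 14 < 16, loop
  ADD #8: R1 = 14 + 2 = 16  → 16 >= 16, exit
Total ADD instructions: 8

8


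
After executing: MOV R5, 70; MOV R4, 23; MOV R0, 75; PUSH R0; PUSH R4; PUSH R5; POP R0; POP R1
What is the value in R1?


Stack trace (top is rightmost):
  MOV R5, 70  → R5 = 70
  MOV R4, 23  → R4 = 23
  MOV R0, 75  → R0 = 75
  PUSH R0  → stack: [75]
  PUSH R4  → stack: [75, 23]
  PUSH R5  → stack: [75, 23, 70]
  POP R0  → R0 = 70, stack: [75, 23]
  POP R1  → R1 = 23, stack: [75]
Final: R1 = 23

23


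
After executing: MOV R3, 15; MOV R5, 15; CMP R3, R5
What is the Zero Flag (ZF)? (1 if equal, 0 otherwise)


Register state trace:
  MOV R3, 15  → R3 = 15
  MOV R5, 15  → R5 = 15
  CMP R3, R5  → computes 15 - 15 = 0
  Result is zero, so values are equal
ZF = 1

1


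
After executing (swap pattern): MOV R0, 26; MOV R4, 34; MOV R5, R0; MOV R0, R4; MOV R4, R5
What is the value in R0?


Register state trace (swap pattern):
  MOV R0, 26  → R0 = 26
  MOV R4, 34  → R4 = 34
  MOV R5, R0  → R5 = 26  (save R0)
  MOV R0, R4  → R0 = 34  (R0 gets R4's value)
  MOV R4, R5  → R4 = 26  (R4 gets saved value)
Final: R0 = 34

34


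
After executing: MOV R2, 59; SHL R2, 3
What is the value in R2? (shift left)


Register state trace:
  MOV R2, 59  → R2 = 59
  SHL R2, 3  → R2 = 59 << 3 = 59 * 2^3 = 472
Final: R2 = 472

472


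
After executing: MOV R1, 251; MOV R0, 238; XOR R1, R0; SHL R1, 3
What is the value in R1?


Register state trace:
  MOV R1, 251  → R1 = 251 (0b11111011)
  MOV R0, 238  → R0 = 238 (0b11101110)
  XOR R1, R0  → R1 = 251 XOR 238 = 21 (0b00010101)
  SHL R1, 3  → R1 = 21 << 3 = 168
Final: R1 = 168

168


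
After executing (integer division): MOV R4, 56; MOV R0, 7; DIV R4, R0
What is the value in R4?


Register state trace:
  MOV R4, 56  → R4 = 56
  MOV R0, 7  → R0 = 7
  DIV R4, R0  → R4 = 56 // 7 = 8
Final: R4 = 8

8


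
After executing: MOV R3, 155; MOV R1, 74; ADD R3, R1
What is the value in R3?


Register state trace:
  MOV R3, 155  → R3 = 155
  MOV R1, 74  → R1 = 74
  ADD R3, R1  → R3 = 155 + 74 = 229
Final: R3 = 229

229


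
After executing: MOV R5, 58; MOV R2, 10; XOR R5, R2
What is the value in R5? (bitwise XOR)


Register state trace:
  MOV R5, 58  → R5 = 58 (0b00111010)
  MOV R2, 10  → R2 = 10 (0b00001010)
  XOR R5, R2  → R5 = 58 XOR 10 = 48 (0b00110000)
Final: R5 = 48

48


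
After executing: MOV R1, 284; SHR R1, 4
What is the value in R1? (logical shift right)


Register state trace:
  MOV R1, 284  → R1 = 284
  SHR R1, 4  → R1 = 284 >> 4 = 284 // 2^4 = 17
Final: R1 = 17

17


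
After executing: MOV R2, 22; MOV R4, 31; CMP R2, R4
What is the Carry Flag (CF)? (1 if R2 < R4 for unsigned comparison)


Register state trace:
  MOV R2, 22  → R2 = 22
  MOV R4, 31  → R4 = 31
  CMP R2, R4  → unsigned 22 - 31: borrow occurs
  22 < 31, so CF = 1
CF = 1

1


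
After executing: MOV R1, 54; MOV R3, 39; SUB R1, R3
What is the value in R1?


Register state trace:
  MOV R1, 54  → R1 = 54
  MOV R3, 39  → R3 = 39
  SUB R1, R3  → R1 = 54 - 39 = 15
Final: R1 = 15

15


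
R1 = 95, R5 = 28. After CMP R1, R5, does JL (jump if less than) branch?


Trace:
  R1 = 95, R5 = 28
  CMP R1, R5  → compares 95 vs 28
  JL checks: is 95 less than 28?
  95 > 28, so condition is false
Branch taken: No

No


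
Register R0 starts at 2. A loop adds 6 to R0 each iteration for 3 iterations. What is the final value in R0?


Starting value: R0 = 2
  Iter 1: R0 = 2 + 6 = 8
  Iter 2: R0 = 8 + 6 = 14
  Iter 3: R0 = 14 + 6 = 20
Final: R0 = 20

20


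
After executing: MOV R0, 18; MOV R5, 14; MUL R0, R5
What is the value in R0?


Register state trace:
  MOV R0, 18  → R0 = 18
  MOV R5, 14  → R5 = 14
  MUL R0, R5  → R0 = 18 * 14 = 252
Final: R0 = 252

252


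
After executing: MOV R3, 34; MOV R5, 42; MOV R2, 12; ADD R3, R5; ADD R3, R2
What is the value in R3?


Register state trace:
  MOV R3, 34  → R3 = 34
  MOV R5, 42  → R5 = 42
  MOV R2, 12  → R2 = 12
  ADD R3, R5  → R3 = 34 + 42 = 76
  ADD R3, R2  → R3 = 76 + 12 = 88
Final: R3 = 88

88


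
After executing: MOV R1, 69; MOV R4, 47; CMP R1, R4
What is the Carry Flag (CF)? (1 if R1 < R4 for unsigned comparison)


Register state trace:
  MOV R1, 69  → R1 = 69
  MOV R4, 47  → R4 = 47
  CMP R1, R4  → unsigned 69 - 47: no borrow
  69 >= 47, so CF = 0
CF = 0

0


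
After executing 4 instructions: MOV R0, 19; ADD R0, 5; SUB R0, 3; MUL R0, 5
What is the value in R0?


Register state trace:
  MOV R0, 19  → R0 = 19
  ADD R0, 5  → R0 = 19 + 5 = 24
  SUB R0, 3  → R0 = 24 - 3 = 21
  MUL R0, 5  → R0 = 21 * 5 = 105
Final: R0 = 105

105


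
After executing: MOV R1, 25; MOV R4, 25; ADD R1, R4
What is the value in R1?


Register state trace:
  MOV R1, 25  → R1 = 25
  MOV R4, 25  → R4 = 25
  ADD R1, R4  → R1 = 25 + 25 = 50
Final: R1 = 50

50


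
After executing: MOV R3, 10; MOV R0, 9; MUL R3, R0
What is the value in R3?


Register state trace:
  MOV R3, 10  → R3 = 10
  MOV R0, 9  → R0 = 9
  MUL R3, R0  → R3 = 10 * 9 = 90
Final: R3 = 90

90


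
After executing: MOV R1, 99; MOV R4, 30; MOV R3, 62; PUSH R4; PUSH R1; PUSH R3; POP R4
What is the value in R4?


Stack trace (top is rightmost):
  MOV R1, 99  → R1 = 99
  MOV R4, 30  → R4 = 30
  MOV R3, 62  → R3 = 62
  PUSH R4  → stack: [30]
  PUSH R1  → stack: [30, 99]
  PUSH R3  → stack: [30, 99, 62]
  POP R4  → R4 = 62, stack: [30, 99]
Final: R4 = 62

62


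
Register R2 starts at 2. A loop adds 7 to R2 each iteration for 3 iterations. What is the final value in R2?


Starting value: R2 = 2
  Iter 1: R2 = 2 + 7 = 9
  Iter 2: R2 = 9 + 7 = 16
  Iter 3: R2 = 16 + 7 = 23
Final: R2 = 23

23


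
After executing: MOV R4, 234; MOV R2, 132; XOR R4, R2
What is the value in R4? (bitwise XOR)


Register state trace:
  MOV R4, 234  → R4 = 234 (0b11101010)
  MOV R2, 132  → R2 = 132 (0b10000100)
  XOR R4, R2  → R4 = 234 XOR 132 = 110 (0b01101110)
Final: R4 = 110

110


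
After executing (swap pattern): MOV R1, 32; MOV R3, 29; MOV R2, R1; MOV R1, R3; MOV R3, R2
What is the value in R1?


Register state trace (swap pattern):
  MOV R1, 32  → R1 = 32
  MOV R3, 29  → R3 = 29
  MOV R2, R1  → R2 = 32  (save R1)
  MOV R1, R3  → R1 = 29  (R1 gets R3's value)
  MOV R3, R2  → R3 = 32  (R3 gets saved value)
Final: R1 = 29

29


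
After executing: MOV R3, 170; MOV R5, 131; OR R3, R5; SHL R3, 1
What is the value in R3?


Register state trace:
  MOV R3, 170  → R3 = 170 (0b10101010)
  MOV R5, 131  → R5 = 131 (0b10000011)
  OR R3, R5  → R3 = 170 OR 131 = 171 (0b10101011)
  SHL R3, 1  → R3 = 171 << 1 = 342
Final: R3 = 342

342


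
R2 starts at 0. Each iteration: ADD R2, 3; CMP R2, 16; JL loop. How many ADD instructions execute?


Loop trace (R2 starts at 0, target 16, step 3):
  ADD #1: R2 = 0 + 3 = 3  → 3 < 16, loop
  ADD #2: R2 = 3 + 3 = 6  → 6 < 16, loop
  ADD #3: R2 = 6 + 3 = 9  → 9 < 16, loop
  ADD #4: R2 = 9 + 3 = 12  → 12 < 16, loop
  ADD #5: R2 = 12 + 3 = 15  → 15 < 16, loop
  ADD #6: R2 = 15 + 3 = 18  → 18 >= 16, exit
Total ADD instructions: 6

6


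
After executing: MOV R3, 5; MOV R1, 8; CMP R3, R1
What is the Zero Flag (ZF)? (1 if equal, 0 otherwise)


Register state trace:
  MOV R3, 5  → R3 = 5
  MOV R1, 8  → R1 = 8
  CMP R3, R1  → computes 5 - 8 = -3
  Result is nonzero, so values are not equal
ZF = 0

0


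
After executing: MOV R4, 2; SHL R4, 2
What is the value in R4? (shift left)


Register state trace:
  MOV R4, 2  → R4 = 2
  SHL R4, 2  → R4 = 2 << 2 = 2 * 2^2 = 8
Final: R4 = 8

8


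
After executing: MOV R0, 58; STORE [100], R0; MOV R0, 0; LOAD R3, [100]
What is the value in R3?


Register and memory trace:
  MOV R0, 58  → R0 = 58
  STORE [100], R0  → mem[100] = 58
  MOV R0, 0  → R0 = 0
  LOAD R3, [100]  → R3 = mem[100] = 58
Final: R3 = 58

58


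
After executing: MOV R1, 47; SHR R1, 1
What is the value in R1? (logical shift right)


Register state trace:
  MOV R1, 47  → R1 = 47
  SHR R1, 1  → R1 = 47 >> 1 = 47 // 2^1 = 23
Final: R1 = 23

23


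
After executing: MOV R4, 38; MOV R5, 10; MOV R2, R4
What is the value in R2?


Register state trace:
  MOV R4, 38  → R4 = 38
  MOV R5, 10  → R5 = 10
  MOV R2, R4  → R2 = 38
Final: R2 = 38

38


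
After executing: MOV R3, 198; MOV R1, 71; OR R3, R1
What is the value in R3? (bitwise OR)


Register state trace:
  MOV R3, 198  → R3 = 198 (0b11000110)
  MOV R1, 71  → R1 = 71 (0b01000111)
  OR R3, R1   → R3 = 198 OR 71 = 199 (0b11000111)
Final: R3 = 199

199


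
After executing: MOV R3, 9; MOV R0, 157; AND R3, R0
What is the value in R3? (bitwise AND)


Register state trace:
  MOV R3, 9  → R3 = 9 (0b00001001)
  MOV R0, 157  → R0 = 157 (0b10011101)
  AND R3, R0  → R3 = 9 AND 157 = 9 (0b00001001)
Final: R3 = 9

9


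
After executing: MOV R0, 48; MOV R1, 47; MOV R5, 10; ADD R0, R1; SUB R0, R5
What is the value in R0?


Register state trace:
  MOV R0, 48  → R0 = 48
  MOV R1, 47  → R1 = 47
  MOV R5, 10  → R5 = 10
  ADD R0, R1  → R0 = 48 + 47 = 95
  SUB R0, R5  → R0 = 95 - 10 = 85
Final: R0 = 85

85


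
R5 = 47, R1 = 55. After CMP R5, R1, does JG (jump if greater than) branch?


Trace:
  R5 = 47, R1 = 55
  CMP R5, R1  → compares 47 vs 55
  JG checks: is 47 greater than 55?
  47 < 55, so condition is false
Branch taken: No

No


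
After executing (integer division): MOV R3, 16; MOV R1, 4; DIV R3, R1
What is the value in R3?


Register state trace:
  MOV R3, 16  → R3 = 16
  MOV R1, 4  → R1 = 4
  DIV R3, R1  → R3 = 16 // 4 = 4
Final: R3 = 4

4


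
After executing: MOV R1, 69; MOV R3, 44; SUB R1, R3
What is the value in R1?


Register state trace:
  MOV R1, 69  → R1 = 69
  MOV R3, 44  → R3 = 44
  SUB R1, R3  → R1 = 69 - 44 = 25
Final: R1 = 25

25


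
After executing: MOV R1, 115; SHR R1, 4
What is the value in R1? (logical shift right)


Register state trace:
  MOV R1, 115  → R1 = 115
  SHR R1, 4  → R1 = 115 >> 4 = 115 // 2^4 = 7
Final: R1 = 7

7


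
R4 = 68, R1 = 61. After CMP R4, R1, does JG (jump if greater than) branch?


Trace:
  R4 = 68, R1 = 61
  CMP R4, R1  → compares 68 vs 61
  JG checks: is 68 greater than 61?
  68 > 61, so condition is true
Branch taken: Yes

Yes


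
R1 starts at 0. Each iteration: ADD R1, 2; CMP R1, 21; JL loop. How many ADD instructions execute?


Loop trace (R1 starts at 0, target 21, step 2):
  ADD #1: R1 = 0 + 2 = 2  → 2 < 21, loop
  ADD #2: R1 = 2 + 2 = 4  → 4 < 21, loop
  ADD #3: R1 = 4 + 2 = 6  → 6 < 21, loop
  ADD #4: R1 = 6 + 2 = 8  → 8 < 21, loop
  ADD #5: R1 = 8 + 2 = 10  → 10 < 21, loop
  ADD #6: R1 = 10 + 2 = 12  → 12 < 21, loop
  ADD #7: R1 = 12 + 2 = 14  → 14 < 21, loop
  ADD #8: R1 = 14 + 2 = 16  → 16 < 21, loop
  ADD #9: R1 = 16 + 2 = 18  → 18 < 21, loop
  ADD #10: R1 = 18 + 2 = 20  → 20 < 21, loop
  ADD #11: R1 = 20 + 2 = 22  → 22 >= 21, exit
Total ADD instructions: 11

11


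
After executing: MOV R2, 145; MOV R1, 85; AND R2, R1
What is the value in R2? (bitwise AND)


Register state trace:
  MOV R2, 145  → R2 = 145 (0b10010001)
  MOV R1, 85  → R1 = 85 (0b01010101)
  AND R2, R1  → R2 = 145 AND 85 = 17 (0b00010001)
Final: R2 = 17

17


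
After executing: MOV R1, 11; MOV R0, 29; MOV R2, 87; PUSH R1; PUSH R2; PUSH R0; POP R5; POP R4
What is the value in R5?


Stack trace (top is rightmost):
  MOV R1, 11  → R1 = 11
  MOV R0, 29  → R0 = 29
  MOV R2, 87  → R2 = 87
  PUSH R1  → stack: [11]
  PUSH R2  → stack: [11, 87]
  PUSH R0  → stack: [11, 87, 29]
  POP R5  → R5 = 29, stack: [11, 87]
  POP R4  → R4 = 87, stack: [11]
Final: R5 = 29

29
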